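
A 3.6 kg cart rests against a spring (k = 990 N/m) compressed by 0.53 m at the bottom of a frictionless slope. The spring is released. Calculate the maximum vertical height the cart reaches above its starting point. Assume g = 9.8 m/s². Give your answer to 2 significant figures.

At maximum height the cart is at rest, so ½kx² = mgh
h = kx²/(2mg) = (990)(0.53)²/(2 × 3.6 × 9.8) = 3.941 m

h = 3.9 m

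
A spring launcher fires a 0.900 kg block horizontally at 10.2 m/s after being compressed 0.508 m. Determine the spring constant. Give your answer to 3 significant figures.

k = 363 N/m

Energy stored in the spring equals the launch KE: ½kx² = ½mv²
k = mv²/x² = (0.900)(10.2)²/(0.508)² = 362.8 N/m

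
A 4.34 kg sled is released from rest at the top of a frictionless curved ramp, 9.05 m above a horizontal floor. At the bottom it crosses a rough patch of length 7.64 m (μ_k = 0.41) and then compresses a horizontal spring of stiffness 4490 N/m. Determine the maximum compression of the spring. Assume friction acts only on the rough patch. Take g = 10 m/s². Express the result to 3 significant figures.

x = 0.338 m

Initial energy: E₁ = mgh = (4.34)(10)(9.05) = 392.77 J
Friction removes W_f = μ_k mg d = (0.41)(4.34)(10)(7.64) = 135.9 J
Energy reaching the spring: E = 392.77 − 135.9 = 256.82 J
At max compression ½kx² = E ⇒ x = √(2E/k) = √(2 × 256.82/4490) = 0.3382 m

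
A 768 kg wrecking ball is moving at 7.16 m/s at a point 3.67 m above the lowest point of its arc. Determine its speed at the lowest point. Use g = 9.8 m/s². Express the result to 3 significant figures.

Mechanical energy is conserved (no friction): ½mv₀² + mgh = ½mv²
The mass cancels from both sides.
v² = v₀² + 2gh = (7.16)² + 2(9.8)(3.67) = 123.20
v = √123.20 = 11.10 m/s

v = 11.1 m/s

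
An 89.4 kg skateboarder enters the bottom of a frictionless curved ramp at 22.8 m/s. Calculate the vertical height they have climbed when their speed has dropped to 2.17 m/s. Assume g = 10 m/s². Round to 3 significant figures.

Energy balance between the two points: ½mv₁² = ½mv₂² + mgh
h = (v₁² − v₂²)/(2g) = (22.8² − 2.17²)/(2 × 10) = 25.76 m

h = 25.8 m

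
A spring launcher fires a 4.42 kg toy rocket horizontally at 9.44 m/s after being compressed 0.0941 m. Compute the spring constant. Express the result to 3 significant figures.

k = 44500 N/m

Energy stored in the spring equals the launch KE: ½kx² = ½mv²
k = mv²/x² = (4.42)(9.44)²/(0.0941)² = 44482 N/m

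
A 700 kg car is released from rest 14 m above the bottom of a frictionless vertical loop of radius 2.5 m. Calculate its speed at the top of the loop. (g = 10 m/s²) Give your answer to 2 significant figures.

v = 13 m/s

Energy conservation: mgh = ½mv_top² + mg(2r)
v_top² = 2g(h − 2r) = 2(10)(14 − 5.000) = 180.0
v_top = 13.42 m/s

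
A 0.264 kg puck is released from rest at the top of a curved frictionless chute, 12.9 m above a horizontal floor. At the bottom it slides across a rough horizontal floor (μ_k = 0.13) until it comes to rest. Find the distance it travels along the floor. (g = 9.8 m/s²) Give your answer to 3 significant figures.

d = 99.2 m

Energy bookkeeping (friction removes W_f = μ_k N d):
At rest all PE has been dissipated by friction: mgh = μ_k m g d
d = h/μ_k = 12.9/0.13 = 99.23 m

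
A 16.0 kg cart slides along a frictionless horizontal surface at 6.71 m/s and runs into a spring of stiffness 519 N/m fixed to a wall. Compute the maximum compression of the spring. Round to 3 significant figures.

x = 1.18 m

Conservation of energy between contact and max compression: ½mv² = ½kx²
x = v√(m/k) = 6.71 × √(16.0/519) = 1.178 m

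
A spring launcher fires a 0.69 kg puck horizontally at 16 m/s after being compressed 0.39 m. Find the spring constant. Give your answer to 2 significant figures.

½kx² = ½mv²
k = mv²/x² = (0.69)(16)²/(0.39)² = 1161 N/m

k = 1200 N/m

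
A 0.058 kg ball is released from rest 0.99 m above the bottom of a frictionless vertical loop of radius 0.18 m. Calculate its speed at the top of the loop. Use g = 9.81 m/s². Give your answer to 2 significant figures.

v = 3.5 m/s

Energy conservation: mgh = ½mv_top² + mg(2r)
v_top² = 2g(h − 2r) = 2(9.81)(0.99 − 0.3600) = 12.36
v_top = 3.516 m/s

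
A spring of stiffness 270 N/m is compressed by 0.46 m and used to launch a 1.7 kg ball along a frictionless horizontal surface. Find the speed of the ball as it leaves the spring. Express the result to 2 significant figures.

The ball leaves the spring when the spring is at natural length, so ½kx² = ½mv²
v = x√(k/m) = 0.46 × √(270/1.7) = 5.797 m/s

v = 5.8 m/s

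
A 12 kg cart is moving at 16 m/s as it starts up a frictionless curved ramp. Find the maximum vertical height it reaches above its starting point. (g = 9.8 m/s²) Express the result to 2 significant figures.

Setting KE at the bottom equal to PE gained: ½mv² = mgh
h = v²/(2g) = 16²/(2 × 9.8) = 13.06 m

h = 13 m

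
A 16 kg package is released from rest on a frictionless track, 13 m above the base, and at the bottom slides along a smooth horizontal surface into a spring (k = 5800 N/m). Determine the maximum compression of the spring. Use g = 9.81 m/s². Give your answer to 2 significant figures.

x = 0.84 m

Gravitational PE at the top equals spring PE at max compression: mgh = ½kx²
x = √(2mgh/k) = √(2 × 16 × 9.81 × 13 / 5800) = 0.8388 m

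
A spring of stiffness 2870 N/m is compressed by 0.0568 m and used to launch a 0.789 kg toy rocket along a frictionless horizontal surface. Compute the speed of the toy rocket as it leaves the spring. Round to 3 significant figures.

Conservation of energy: ½kx² = ½mv²
v = x√(k/m) = 0.0568 × √(2870/0.789) = 3.426 m/s

v = 3.43 m/s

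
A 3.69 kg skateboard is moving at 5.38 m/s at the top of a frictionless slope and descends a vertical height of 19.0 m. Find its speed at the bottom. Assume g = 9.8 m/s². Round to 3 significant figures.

v = 20.0 m/s

Energy conservation between the two points: ½mv₀² + mgh = ½mv²
v² = v₀² + 2gh = (5.38)² + 2(9.8)(19.0) = 401.34
v = √401.34 = 20.03 m/s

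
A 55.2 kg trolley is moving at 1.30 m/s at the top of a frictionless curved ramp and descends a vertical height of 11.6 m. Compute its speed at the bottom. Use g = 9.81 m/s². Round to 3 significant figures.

v = 15.1 m/s

Equating total energy at the two states: ½mv₀² + mgh = ½mv²
v² = v₀² + 2gh = (1.30)² + 2(9.81)(11.6) = 229.28
v = √229.28 = 15.14 m/s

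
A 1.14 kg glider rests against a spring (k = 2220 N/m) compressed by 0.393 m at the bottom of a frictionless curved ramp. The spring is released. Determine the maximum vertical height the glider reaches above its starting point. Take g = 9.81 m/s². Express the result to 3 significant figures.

At maximum height the glider is at rest, so ½kx² = mgh
h = kx²/(2mg) = (2220)(0.393)²/(2 × 1.14 × 9.81) = 15.33 m

h = 15.3 m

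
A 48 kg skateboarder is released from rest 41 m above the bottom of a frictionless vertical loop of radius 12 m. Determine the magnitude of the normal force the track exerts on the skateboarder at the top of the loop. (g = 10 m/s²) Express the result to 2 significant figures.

Energy from release to top (height 2r): mgh = ½mv_top² + mg(2r)
v_top² = 2g(h − 2r) = 2(10)(41 − 24.00) = 340.00 m²/s²
At the top, both N and weight point toward the centre: N + mg = mv_top²/r
N = m(v_top²/r − g) = 48(340.00/12 − 10) = 880.0 N

N = 880 N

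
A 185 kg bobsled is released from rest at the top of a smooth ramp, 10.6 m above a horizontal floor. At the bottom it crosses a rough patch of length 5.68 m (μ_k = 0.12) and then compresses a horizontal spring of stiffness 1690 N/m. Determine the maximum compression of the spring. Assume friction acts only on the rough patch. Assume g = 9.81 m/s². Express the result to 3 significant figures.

Initial energy: E₁ = mgh = (185)(9.81)(10.6) = 19237 J
Friction removes W_f = μ_k mg d = (0.12)(185)(9.81)(5.68) = 1237 J
Energy reaching the spring: E = 19237 − 1237 = 18000 J
At max compression ½kx² = E ⇒ x = √(2E/k) = √(2 × 18000/1690) = 4.615 m

x = 4.62 m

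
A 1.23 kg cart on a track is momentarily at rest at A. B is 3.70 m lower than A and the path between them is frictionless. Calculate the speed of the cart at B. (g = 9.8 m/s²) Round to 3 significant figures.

Equating total energy at the two states: mgh = ½mv²
The mass cancels from both sides.
v = √(2gh) = √(2 × 9.8 × 3.70) = √72.520 = 8.516 m/s

v = 8.52 m/s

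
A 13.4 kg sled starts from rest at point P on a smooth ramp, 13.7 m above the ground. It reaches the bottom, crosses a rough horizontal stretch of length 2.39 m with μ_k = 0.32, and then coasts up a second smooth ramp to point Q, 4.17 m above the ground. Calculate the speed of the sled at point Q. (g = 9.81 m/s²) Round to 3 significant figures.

v = 13.1 m/s

Energy at P: mgh₁ = (13.4)(9.81)(13.7) = 1800.9 J
Friction loss: W_f = μ_k mg d = 100.5 J
At Q: ½mv² + mgh₂ = mgh₁ − W_f
½mv² = 1800.9 − 100.5 − 548.16 = 1152.2 J
v = √(2 × 1152.2/13.4) = 13.11 m/s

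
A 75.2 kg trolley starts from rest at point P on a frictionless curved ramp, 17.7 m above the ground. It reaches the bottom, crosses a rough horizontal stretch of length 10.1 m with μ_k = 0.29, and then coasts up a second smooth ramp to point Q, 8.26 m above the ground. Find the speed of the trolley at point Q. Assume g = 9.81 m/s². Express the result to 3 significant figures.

v = 11.3 m/s

Energy at P: mgh₁ = (75.2)(9.81)(17.7) = 13058 J
Friction loss: W_f = μ_k mg d = 2161 J
At Q: ½mv² + mgh₂ = mgh₁ − W_f
½mv² = 13058 − 2161 − 6093.5 = 4803.2 J
v = √(2 × 4803.2/75.2) = 11.30 m/s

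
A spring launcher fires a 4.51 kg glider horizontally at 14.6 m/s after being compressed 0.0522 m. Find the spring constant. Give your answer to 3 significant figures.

½kx² = ½mv²
k = mv²/x² = (4.51)(14.6)²/(0.0522)² = 352810 N/m

k = 353000 N/m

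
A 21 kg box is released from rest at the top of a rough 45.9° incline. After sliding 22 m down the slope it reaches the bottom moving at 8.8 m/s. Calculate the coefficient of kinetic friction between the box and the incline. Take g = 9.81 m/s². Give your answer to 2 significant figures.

mgh = ½mv² + μ_k (mg cosθ) L, with h = L sinθ
mgL sinθ = 3254.7 J; ½mv² = 813.12 J
W_f = 3254.7 − 813.12 = 2442 J
μ_k = W_f/(mg cosθ · L) = 2442/(143.4 × 22) = 0.7741

μ_k = 0.77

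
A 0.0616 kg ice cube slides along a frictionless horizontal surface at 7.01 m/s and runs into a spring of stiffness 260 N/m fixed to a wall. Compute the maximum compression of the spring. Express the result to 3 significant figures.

x = 0.108 m

At max compression the cube is momentarily at rest: ½mv² = ½kx²
x = v√(m/k) = 7.01 × √(0.0616/260) = 0.1079 m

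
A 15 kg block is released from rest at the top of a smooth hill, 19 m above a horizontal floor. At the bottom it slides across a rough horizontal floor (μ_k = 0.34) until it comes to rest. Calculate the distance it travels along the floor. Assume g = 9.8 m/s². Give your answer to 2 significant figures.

d = 56 m

Applying the work–energy principle:
At rest all PE has been dissipated by friction: mgh = μ_k m g d
d = h/μ_k = 19/0.34 = 55.88 m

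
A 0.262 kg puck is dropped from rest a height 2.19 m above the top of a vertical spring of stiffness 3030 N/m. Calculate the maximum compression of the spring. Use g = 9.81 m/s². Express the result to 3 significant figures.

Measuring PE from the top of the relaxed spring, at max compression the puck has dropped H + x with zero KE, so:
mg(H + x) = ½kx²
½(3030)x² − (0.262)(9.81)x − (0.262)(9.81)(2.19) = 0
1515x² − 2.570x − 5.629 = 0
x = [2.570 + √(6.606 + 34110)]/(2 × 1515) = 0.06181 m

x = 0.0618 m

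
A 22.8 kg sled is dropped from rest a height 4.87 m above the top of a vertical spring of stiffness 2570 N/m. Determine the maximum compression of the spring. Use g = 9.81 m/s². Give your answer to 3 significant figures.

x = 1.01 m

Take the reference level at the top of the uncompressed spring. At max compression the sled has fallen H + x and is momentarily at rest:
mg(H + x) = ½kx²
½(2570)x² − (22.8)(9.81)x − (22.8)(9.81)(4.87) = 0
1285x² − 223.7x − 1089 = 0
x = [223.7 + √(50027 + 5.5988e+06)]/(2 × 1285) = 1.012 m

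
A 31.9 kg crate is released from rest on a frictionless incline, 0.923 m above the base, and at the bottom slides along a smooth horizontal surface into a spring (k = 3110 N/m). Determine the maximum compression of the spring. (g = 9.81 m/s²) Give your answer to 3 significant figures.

x = 0.431 m

At max compression the crate is momentarily at rest: mgh = ½kx²
x = √(2mgh/k) = √(2 × 31.9 × 9.81 × 0.923 / 3110) = 0.4310 m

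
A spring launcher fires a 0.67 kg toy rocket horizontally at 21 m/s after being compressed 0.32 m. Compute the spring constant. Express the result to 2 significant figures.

½kx² = ½mv²
k = mv²/x² = (0.67)(21)²/(0.32)² = 2885 N/m

k = 2900 N/m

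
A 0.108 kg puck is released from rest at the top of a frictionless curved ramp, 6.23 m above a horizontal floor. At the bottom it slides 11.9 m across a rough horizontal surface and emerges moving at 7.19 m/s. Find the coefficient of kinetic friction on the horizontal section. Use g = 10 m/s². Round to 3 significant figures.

Energy at the top = energy at the end + work done against friction:
mgh = ½mv² + μ_k m g d
mgh = 6.7284 J; ½mv² = 2.7916 J
W_f = 6.7284 − 2.7916 = 3.937 J
μ_k = W_f/(mg·d) = 3.937/(1.080 × 11.9) = 0.3063

μ_k = 0.306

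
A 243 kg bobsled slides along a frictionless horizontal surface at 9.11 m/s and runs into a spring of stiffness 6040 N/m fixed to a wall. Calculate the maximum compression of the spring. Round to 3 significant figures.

x = 1.83 m

All KE is stored as spring PE at maximum compression: ½mv² = ½kx²
x = v√(m/k) = 9.11 × √(243/6040) = 1.827 m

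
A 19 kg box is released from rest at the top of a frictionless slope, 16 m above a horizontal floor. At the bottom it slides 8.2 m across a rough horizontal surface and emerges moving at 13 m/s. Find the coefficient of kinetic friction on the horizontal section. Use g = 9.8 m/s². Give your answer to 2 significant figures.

μ_k = 0.90

Energy bookkeeping (friction removes W_f = μ_k N d):
mgh = ½mv² + μ_k m g d
mgh = 2979.2 J; ½mv² = 1605.5 J
W_f = 2979.2 − 1605.5 = 1374 J
μ_k = W_f/(mg·d) = 1374/(186.2 × 8.2) = 0.8997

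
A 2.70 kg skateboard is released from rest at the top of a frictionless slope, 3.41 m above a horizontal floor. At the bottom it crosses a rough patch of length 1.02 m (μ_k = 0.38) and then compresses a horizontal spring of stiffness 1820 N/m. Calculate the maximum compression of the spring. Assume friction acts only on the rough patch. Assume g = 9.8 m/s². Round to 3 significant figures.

Initial energy: E₁ = mgh = (2.70)(9.8)(3.41) = 90.229 J
Friction removes W_f = μ_k mg d = (0.38)(2.70)(9.8)(1.02) = 10.26 J
Energy reaching the spring: E = 90.229 − 10.26 = 79.973 J
At max compression ½kx² = E ⇒ x = √(2E/k) = √(2 × 79.973/1820) = 0.2964 m

x = 0.296 m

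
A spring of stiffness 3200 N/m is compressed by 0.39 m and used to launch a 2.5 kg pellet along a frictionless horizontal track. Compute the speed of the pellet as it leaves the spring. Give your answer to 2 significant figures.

Spring PE converts entirely to kinetic energy: ½kx² = ½mv²
v = x√(k/m) = 0.39 × √(3200/2.5) = 13.95 m/s

v = 14 m/s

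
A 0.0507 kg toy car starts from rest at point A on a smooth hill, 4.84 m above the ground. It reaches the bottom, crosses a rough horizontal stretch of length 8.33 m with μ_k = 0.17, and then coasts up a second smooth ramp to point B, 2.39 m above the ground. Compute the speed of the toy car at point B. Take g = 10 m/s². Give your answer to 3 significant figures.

Energy at A: mgh₁ = (0.0507)(10)(4.84) = 2.4539 J
Friction loss: W_f = μ_k mg d = 0.7180 J
At B: ½mv² + mgh₂ = mgh₁ − W_f
½mv² = 2.4539 − 0.7180 − 1.2117 = 0.52419 J
v = √(2 × 0.52419/0.0507) = 4.547 m/s

v = 4.55 m/s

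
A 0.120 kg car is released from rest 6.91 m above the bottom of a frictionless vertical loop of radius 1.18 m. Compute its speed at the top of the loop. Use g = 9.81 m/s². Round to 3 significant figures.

Energy conservation: mgh = ½mv_top² + mg(2r)
v_top² = 2g(h − 2r) = 2(9.81)(6.91 − 2.360) = 89.27
v_top = 9.448 m/s

v = 9.45 m/s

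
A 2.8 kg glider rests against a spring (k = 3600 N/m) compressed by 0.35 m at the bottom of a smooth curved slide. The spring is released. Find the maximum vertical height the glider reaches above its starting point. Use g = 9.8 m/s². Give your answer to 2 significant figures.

All spring PE becomes gravitational PE at the highest point: ½kx² = mgh
h = kx²/(2mg) = (3600)(0.35)²/(2 × 2.8 × 9.8) = 8.036 m

h = 8.0 m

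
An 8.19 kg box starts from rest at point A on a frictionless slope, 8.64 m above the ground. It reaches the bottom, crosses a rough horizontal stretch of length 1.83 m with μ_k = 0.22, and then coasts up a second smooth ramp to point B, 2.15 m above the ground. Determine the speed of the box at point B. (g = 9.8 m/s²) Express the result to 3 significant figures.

Energy at A: mgh₁ = (8.19)(9.8)(8.64) = 693.46 J
Friction loss: W_f = μ_k mg d = 32.31 J
At B: ½mv² + mgh₂ = mgh₁ − W_f
½mv² = 693.46 − 32.31 − 172.56 = 488.59 J
v = √(2 × 488.59/8.19) = 10.92 m/s

v = 10.9 m/s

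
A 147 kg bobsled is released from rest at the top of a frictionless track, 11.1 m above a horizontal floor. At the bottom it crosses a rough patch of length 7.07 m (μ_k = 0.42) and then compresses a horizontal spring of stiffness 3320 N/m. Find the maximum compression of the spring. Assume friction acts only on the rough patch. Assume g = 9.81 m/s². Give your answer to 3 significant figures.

x = 2.66 m

Initial energy: E₁ = mgh = (147)(9.81)(11.1) = 16007 J
Friction removes W_f = μ_k mg d = (0.42)(147)(9.81)(7.07) = 4282 J
Energy reaching the spring: E = 16007 − 4282 = 11725 J
At max compression ½kx² = E ⇒ x = √(2E/k) = √(2 × 11725/3320) = 2.658 m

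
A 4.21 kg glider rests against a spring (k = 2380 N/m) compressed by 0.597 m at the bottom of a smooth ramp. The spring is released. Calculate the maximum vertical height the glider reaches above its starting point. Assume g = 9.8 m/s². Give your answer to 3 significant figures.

h = 10.3 m

All spring PE becomes gravitational PE at the highest point: ½kx² = mgh
h = kx²/(2mg) = (2380)(0.597)²/(2 × 4.21 × 9.8) = 10.28 m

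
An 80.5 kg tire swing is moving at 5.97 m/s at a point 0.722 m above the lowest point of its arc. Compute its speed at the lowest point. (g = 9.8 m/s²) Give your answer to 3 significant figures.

Equating total energy at the two states: ½mv₀² + mgh = ½mv²
v² = v₀² + 2gh = (5.97)² + 2(9.8)(0.722) = 49.792
v = √49.792 = 7.056 m/s

v = 7.06 m/s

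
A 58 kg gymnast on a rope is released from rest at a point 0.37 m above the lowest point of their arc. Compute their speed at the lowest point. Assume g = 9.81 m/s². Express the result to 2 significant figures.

By conservation of mechanical energy, mgh = ½mv²
v = √(2gh) = √(2 × 9.81 × 0.37) = √7.2594 = 2.694 m/s

v = 2.7 m/s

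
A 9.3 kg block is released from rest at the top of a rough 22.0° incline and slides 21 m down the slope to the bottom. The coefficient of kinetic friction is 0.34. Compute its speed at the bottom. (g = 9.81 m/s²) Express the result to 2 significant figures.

v = 4.9 m/s

Energy: mgh = ½mv² + W_f, with h = L sinθ and W_f = μ_k (mg cosθ) L
mgh = mgL sinθ = (9.3)(9.81)(21)sin22.0° = 717.71 J
W_f = μ_k mg cosθ · L = (0.34)(9.3)(9.81)cos22.0°·21 = 604.0 J
½mv² = 717.71 − 604.0 = 113.74 J
v = √(2 × 113.74/9.3) = 4.946 m/s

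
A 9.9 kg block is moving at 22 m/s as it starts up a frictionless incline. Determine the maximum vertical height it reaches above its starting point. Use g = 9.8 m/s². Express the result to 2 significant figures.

By energy conservation, ½mv² = mgh
h = v²/(2g) = 22²/(2 × 9.8) = 24.69 m

h = 25 m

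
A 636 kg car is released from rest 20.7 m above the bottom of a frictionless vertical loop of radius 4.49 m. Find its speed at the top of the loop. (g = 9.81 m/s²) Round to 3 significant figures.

v = 15.2 m/s

Energy conservation: mgh = ½mv_top² + mg(2r)
v_top² = 2g(h − 2r) = 2(9.81)(20.7 − 8.980) = 229.9
v_top = 15.16 m/s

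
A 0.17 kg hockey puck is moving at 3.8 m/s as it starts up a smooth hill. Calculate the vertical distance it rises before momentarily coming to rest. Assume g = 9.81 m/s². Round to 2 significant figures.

h = 0.74 m

Setting KE at the bottom equal to PE gained: ½mv² = mgh
h = v²/(2g) = 3.8²/(2 × 9.81) = 0.7360 m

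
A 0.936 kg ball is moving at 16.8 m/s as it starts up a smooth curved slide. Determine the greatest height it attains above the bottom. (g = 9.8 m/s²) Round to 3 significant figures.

Setting KE at the bottom equal to PE gained: ½mv² = mgh
h = v²/(2g) = 16.8²/(2 × 9.8) = 14.40 m

h = 14.4 m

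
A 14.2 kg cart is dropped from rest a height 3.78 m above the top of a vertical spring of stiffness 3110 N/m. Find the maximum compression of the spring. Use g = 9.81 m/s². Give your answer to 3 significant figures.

x = 0.628 m

Measuring PE from the top of the relaxed spring, at max compression the cart has dropped H + x with zero KE, so:
mg(H + x) = ½kx²
½(3110)x² − (14.2)(9.81)x − (14.2)(9.81)(3.78) = 0
1555x² − 139.3x − 526.6 = 0
x = [139.3 + √(19405 + 3.2752e+06)]/(2 × 1555) = 0.6284 m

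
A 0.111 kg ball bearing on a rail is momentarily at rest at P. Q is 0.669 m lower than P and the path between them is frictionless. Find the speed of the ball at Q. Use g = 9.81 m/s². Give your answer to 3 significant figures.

v = 3.62 m/s

Equating total energy at the two states: mgh = ½mv²
v = √(2gh) = √(2 × 9.81 × 0.669) = √13.126 = 3.623 m/s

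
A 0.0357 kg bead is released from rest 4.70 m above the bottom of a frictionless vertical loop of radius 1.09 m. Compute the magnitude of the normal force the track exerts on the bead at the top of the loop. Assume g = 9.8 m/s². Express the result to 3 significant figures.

Energy from release to top (height 2r): mgh = ½mv_top² + mg(2r)
v_top² = 2g(h − 2r) = 2(9.8)(4.70 − 2.180) = 49.392 m²/s²
At the top, both N and weight point toward the centre: N + mg = mv_top²/r
N = m(v_top²/r − g) = 0.0357(49.392/1.09 − 9.8) = 1.268 N

N = 1.27 N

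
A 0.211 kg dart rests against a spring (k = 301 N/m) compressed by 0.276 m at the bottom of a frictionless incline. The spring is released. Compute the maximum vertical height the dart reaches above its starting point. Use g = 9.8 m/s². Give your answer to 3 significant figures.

h = 5.54 m

All spring PE becomes gravitational PE at the highest point: ½kx² = mgh
h = kx²/(2mg) = (301)(0.276)²/(2 × 0.211 × 9.8) = 5.544 m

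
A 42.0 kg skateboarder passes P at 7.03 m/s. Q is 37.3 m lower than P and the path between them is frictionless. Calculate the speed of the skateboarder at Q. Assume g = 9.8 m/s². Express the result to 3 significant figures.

Mechanical energy is conserved (no friction): ½mv₀² + mgh = ½mv²
v² = v₀² + 2gh = (7.03)² + 2(9.8)(37.3) = 780.50
v = √780.50 = 27.94 m/s

v = 27.9 m/s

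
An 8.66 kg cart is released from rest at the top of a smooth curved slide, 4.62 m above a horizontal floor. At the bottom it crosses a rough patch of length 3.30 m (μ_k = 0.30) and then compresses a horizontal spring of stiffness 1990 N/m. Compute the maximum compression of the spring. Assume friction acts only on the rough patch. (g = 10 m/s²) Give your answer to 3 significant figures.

x = 0.562 m

Initial energy: E₁ = mgh = (8.66)(10)(4.62) = 400.09 J
Friction removes W_f = μ_k mg d = (0.30)(8.66)(10)(3.30) = 85.73 J
Energy reaching the spring: E = 400.09 − 85.73 = 314.36 J
At max compression ½kx² = E ⇒ x = √(2E/k) = √(2 × 314.36/1990) = 0.5621 m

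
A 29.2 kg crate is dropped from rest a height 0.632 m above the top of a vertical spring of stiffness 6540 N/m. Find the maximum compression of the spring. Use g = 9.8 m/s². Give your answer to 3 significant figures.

x = 0.283 m

Measuring PE from the top of the relaxed spring, at max compression the crate has dropped H + x with zero KE, so:
mg(H + x) = ½kx²
½(6540)x² − (29.2)(9.8)x − (29.2)(9.8)(0.632) = 0
3270x² − 286.2x − 180.9 = 0
x = [286.2 + √(81888 + 2.3656e+06)]/(2 × 3270) = 0.2830 m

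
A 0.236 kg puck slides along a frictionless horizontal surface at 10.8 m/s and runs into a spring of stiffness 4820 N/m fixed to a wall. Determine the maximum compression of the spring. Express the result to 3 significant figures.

All KE is stored as spring PE at maximum compression: ½mv² = ½kx²
x = v√(m/k) = 10.8 × √(0.236/4820) = 0.07557 m

x = 0.0756 m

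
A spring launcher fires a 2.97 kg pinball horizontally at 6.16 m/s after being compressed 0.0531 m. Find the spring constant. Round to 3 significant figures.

Energy stored in the spring equals the launch KE: ½kx² = ½mv²
k = mv²/x² = (2.97)(6.16)²/(0.0531)² = 39970 N/m

k = 40000 N/m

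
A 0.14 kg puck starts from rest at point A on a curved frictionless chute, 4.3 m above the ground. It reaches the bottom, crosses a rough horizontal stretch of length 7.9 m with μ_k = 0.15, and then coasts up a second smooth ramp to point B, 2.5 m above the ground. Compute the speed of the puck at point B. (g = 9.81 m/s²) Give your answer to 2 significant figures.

Energy at A: mgh₁ = (0.14)(9.81)(4.3) = 5.9056 J
Friction loss: W_f = μ_k mg d = 1.627 J
At B: ½mv² + mgh₂ = mgh₁ − W_f
½mv² = 5.9056 − 1.627 − 3.4335 = 0.84464 J
v = √(2 × 0.84464/0.14) = 3.474 m/s

v = 3.5 m/s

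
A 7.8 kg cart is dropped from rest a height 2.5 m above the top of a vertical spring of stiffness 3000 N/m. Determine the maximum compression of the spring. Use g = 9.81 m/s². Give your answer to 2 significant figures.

Measuring PE from the top of the relaxed spring, at max compression the cart has dropped H + x with zero KE, so:
mg(H + x) = ½kx²
½(3000)x² − (7.8)(9.81)x − (7.8)(9.81)(2.5) = 0
1500x² − 76.52x − 191.3 = 0
x = [76.52 + √(5855 + 1.1478e+06)]/(2 × 1500) = 0.3835 m

x = 0.38 m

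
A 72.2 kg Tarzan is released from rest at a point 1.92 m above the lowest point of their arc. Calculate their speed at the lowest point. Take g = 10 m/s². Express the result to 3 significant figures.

Equating total energy at the two states: mgh = ½mv²
v = √(2gh) = √(2 × 10 × 1.92) = √38.400 = 6.197 m/s

v = 6.20 m/s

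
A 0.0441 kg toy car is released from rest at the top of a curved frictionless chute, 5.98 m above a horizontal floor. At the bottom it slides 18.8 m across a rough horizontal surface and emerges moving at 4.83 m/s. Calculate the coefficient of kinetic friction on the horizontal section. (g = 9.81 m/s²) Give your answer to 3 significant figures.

Energy at the top = energy at the end + work done against friction:
mgh = ½mv² + μ_k m g d
mgh = 2.5871 J; ½mv² = 0.51440 J
W_f = 2.5871 − 0.51440 = 2.073 J
μ_k = W_f/(mg·d) = 2.073/(0.4326 × 18.8) = 0.2548

μ_k = 0.255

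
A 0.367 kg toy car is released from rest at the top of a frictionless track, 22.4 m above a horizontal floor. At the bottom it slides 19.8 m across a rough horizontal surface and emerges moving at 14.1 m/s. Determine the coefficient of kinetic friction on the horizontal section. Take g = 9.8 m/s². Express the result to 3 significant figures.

Energy at the top = energy at the end + work done against friction:
mgh = ½mv² + μ_k m g d
mgh = 80.564 J; ½mv² = 36.482 J
W_f = 80.564 − 36.482 = 44.08 J
μ_k = W_f/(mg·d) = 44.08/(3.597 × 19.8) = 0.6190

μ_k = 0.619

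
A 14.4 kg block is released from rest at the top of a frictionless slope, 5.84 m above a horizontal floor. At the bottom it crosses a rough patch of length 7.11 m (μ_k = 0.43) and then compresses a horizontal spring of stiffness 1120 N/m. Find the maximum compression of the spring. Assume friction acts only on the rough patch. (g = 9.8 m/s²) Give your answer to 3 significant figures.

Initial energy: E₁ = mgh = (14.4)(9.8)(5.84) = 824.14 J
Friction removes W_f = μ_k mg d = (0.43)(14.4)(9.8)(7.11) = 431.4 J
Energy reaching the spring: E = 824.14 − 431.4 = 392.69 J
At max compression ½kx² = E ⇒ x = √(2E/k) = √(2 × 392.69/1120) = 0.8374 m

x = 0.837 m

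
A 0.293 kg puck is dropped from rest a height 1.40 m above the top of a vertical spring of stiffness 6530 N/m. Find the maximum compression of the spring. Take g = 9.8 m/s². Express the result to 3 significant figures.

Measuring PE from the top of the relaxed spring, at max compression the puck has dropped H + x with zero KE, so:
mg(H + x) = ½kx²
½(6530)x² − (0.293)(9.8)x − (0.293)(9.8)(1.40) = 0
3265x² − 2.871x − 4.020 = 0
x = [2.871 + √(8.245 + 52501)]/(2 × 3265) = 0.03553 m

x = 0.0355 m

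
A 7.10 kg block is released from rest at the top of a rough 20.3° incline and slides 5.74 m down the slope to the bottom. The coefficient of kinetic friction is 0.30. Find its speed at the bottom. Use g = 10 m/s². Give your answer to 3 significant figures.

v = 2.74 m/s

Taking the bottom as reference, mgh = ½mv² + μ_k N L with h = L sinθ, N = mg cosθ:
mgh = mgL sinθ = (7.10)(10)(5.74)sin20.3° = 141.39 J
W_f = μ_k mg cosθ · L = (0.30)(7.10)(10)cos20.3°·5.74 = 114.7 J
½mv² = 141.39 − 114.7 = 26.722 J
v = √(2 × 26.722/7.10) = 2.744 m/s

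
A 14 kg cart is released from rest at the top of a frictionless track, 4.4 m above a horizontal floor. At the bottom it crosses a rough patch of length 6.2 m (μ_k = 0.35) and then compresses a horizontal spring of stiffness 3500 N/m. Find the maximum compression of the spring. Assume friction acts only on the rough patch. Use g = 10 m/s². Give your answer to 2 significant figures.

x = 0.42 m

Initial energy: E₁ = mgh = (14)(10)(4.4) = 616.00 J
Friction removes W_f = μ_k mg d = (0.35)(14)(10)(6.2) = 303.8 J
Energy reaching the spring: E = 616.00 − 303.8 = 312.20 J
At max compression ½kx² = E ⇒ x = √(2E/k) = √(2 × 312.20/3500) = 0.4224 m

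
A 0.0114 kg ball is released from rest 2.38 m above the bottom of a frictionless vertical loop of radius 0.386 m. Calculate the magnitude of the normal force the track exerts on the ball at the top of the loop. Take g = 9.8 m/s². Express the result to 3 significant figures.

Energy from release to top (height 2r): mgh = ½mv_top² + mg(2r)
v_top² = 2g(h − 2r) = 2(9.8)(2.38 − 0.7720) = 31.517 m²/s²
At the top, both N and weight point toward the centre: N + mg = mv_top²/r
N = m(v_top²/r − g) = 0.0114(31.517/0.386 − 9.8) = 0.8191 N

N = 0.819 N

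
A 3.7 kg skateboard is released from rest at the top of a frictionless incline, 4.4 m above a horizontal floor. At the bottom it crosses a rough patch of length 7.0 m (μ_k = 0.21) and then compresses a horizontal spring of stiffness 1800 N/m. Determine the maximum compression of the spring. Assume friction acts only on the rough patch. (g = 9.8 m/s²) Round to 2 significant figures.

x = 0.34 m

Initial energy: E₁ = mgh = (3.7)(9.8)(4.4) = 159.54 J
Friction removes W_f = μ_k mg d = (0.21)(3.7)(9.8)(7.0) = 53.30 J
Energy reaching the spring: E = 159.54 − 53.30 = 106.24 J
At max compression ½kx² = E ⇒ x = √(2E/k) = √(2 × 106.24/1800) = 0.3436 m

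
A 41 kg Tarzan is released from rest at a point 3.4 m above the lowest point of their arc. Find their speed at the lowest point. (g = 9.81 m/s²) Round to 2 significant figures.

Energy conservation between the two points: mgh = ½mv²
The mass cancels from both sides.
v = √(2gh) = √(2 × 9.81 × 3.4) = √66.708 = 8.167 m/s

v = 8.2 m/s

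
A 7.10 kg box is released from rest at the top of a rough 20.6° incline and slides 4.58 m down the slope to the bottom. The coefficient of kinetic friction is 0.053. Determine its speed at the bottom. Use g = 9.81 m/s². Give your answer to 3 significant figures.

Energy: mgh = ½mv² + W_f, with h = L sinθ and W_f = μ_k (mg cosθ) L
mgh = mgL sinθ = (7.10)(9.81)(4.58)sin20.6° = 112.24 J
W_f = μ_k mg cosθ · L = (0.053)(7.10)(9.81)cos20.6°·4.58 = 15.83 J
½mv² = 112.24 − 15.83 = 96.412 J
v = √(2 × 96.412/7.10) = 5.211 m/s

v = 5.21 m/s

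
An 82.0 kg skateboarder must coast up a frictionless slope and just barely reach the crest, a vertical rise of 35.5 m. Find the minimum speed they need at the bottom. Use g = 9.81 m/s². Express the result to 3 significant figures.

At the top they are momentarily at rest, so all KE converts to PE: ½mv² = mgh
v = √(2gh) = √(2 × 9.81 × 35.5) = 26.39 m/s

v = 26.4 m/s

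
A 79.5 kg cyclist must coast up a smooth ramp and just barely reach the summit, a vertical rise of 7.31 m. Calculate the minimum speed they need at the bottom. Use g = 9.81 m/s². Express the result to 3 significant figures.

v = 12.0 m/s

At the top they are momentarily at rest, so all KE converts to PE: ½mv² = mgh
v = √(2gh) = √(2 × 9.81 × 7.31) = 11.98 m/s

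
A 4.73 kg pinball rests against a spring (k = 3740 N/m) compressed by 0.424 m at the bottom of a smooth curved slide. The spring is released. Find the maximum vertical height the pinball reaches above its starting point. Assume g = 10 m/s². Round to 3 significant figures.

All spring PE becomes gravitational PE at the highest point: ½kx² = mgh
h = kx²/(2mg) = (3740)(0.424)²/(2 × 4.73 × 10) = 7.107 m

h = 7.11 m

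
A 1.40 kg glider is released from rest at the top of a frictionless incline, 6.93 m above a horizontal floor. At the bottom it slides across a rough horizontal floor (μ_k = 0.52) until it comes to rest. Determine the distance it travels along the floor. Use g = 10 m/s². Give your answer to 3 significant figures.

Energy at the top = energy at the end + work done against friction:
At rest all PE has been dissipated by friction: mgh = μ_k m g d
d = h/μ_k = 6.93/0.52 = 13.33 m

d = 13.3 m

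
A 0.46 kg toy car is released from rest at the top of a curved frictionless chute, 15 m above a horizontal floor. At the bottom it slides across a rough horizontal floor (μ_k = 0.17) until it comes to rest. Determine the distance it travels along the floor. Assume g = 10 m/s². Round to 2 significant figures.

Applying the work–energy principle:
At rest all PE has been dissipated by friction: mgh = μ_k m g d
d = h/μ_k = 15/0.17 = 88.24 m

d = 88 m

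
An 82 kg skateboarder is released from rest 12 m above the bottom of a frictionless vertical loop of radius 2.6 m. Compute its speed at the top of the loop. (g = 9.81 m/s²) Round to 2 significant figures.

Energy conservation: mgh = ½mv_top² + mg(2r)
v_top² = 2g(h − 2r) = 2(9.81)(12 − 5.200) = 133.4
v_top = 11.55 m/s

v = 12 m/s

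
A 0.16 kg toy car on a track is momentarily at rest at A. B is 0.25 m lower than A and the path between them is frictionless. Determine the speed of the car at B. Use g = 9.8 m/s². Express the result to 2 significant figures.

v = 2.2 m/s

By conservation of mechanical energy, mgh = ½mv²
v = √(2gh) = √(2 × 9.8 × 0.25) = √4.9000 = 2.214 m/s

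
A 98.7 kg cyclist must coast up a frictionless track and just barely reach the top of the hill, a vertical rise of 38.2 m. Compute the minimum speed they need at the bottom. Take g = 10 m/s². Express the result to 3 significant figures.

v = 27.6 m/s

At the top they are momentarily at rest, so all KE converts to PE: ½mv² = mgh
v = √(2gh) = √(2 × 10 × 38.2) = 27.64 m/s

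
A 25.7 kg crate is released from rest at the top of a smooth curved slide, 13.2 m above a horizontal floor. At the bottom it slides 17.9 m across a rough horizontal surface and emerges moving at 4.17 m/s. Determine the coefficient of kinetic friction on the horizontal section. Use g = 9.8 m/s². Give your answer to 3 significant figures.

μ_k = 0.688

Energy at the top = energy at the end + work done against friction:
mgh = ½mv² + μ_k m g d
mgh = 3324.6 J; ½mv² = 223.45 J
W_f = 3324.6 − 223.45 = 3101 J
μ_k = W_f/(mg·d) = 3101/(251.9 × 17.9) = 0.6879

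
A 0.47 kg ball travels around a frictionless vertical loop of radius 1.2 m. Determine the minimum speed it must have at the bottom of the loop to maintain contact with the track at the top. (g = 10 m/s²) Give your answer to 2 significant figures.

v = 7.7 m/s

At the top: mg = mv_top²/r ⇒ v_top² = gr = 12.00 m²/s²
Energy from bottom to top (height 2r): ½mv_bot² = ½mv_top² + mg(2r)
v_bot² = gr + 4gr = 5gr = 60.00
v_bot = √(5gr) = 7.746 m/s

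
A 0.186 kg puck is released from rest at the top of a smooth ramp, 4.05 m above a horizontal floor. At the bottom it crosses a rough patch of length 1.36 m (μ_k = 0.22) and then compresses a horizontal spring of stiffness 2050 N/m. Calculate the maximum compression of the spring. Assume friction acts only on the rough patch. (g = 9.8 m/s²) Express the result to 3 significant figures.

Initial energy: E₁ = mgh = (0.186)(9.8)(4.05) = 7.3823 J
Friction removes W_f = μ_k mg d = (0.22)(0.186)(9.8)(1.36) = 0.5454 J
Energy reaching the spring: E = 7.3823 − 0.5454 = 6.8370 J
At max compression ½kx² = E ⇒ x = √(2E/k) = √(2 × 6.8370/2050) = 0.08167 m

x = 0.0817 m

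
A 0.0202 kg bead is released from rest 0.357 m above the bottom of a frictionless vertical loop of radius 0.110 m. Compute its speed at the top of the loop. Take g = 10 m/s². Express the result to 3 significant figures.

Energy conservation: mgh = ½mv_top² + mg(2r)
v_top² = 2g(h − 2r) = 2(10)(0.357 − 0.2200) = 2.740
v_top = 1.655 m/s

v = 1.66 m/s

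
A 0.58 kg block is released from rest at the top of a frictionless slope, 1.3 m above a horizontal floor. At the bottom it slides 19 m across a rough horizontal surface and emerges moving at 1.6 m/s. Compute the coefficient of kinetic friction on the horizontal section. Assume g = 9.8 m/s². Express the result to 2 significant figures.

μ_k = 0.062

Energy bookkeeping (friction removes W_f = μ_k N d):
mgh = ½mv² + μ_k m g d
mgh = 7.3892 J; ½mv² = 0.74240 J
W_f = 7.3892 − 0.74240 = 6.647 J
μ_k = W_f/(mg·d) = 6.647/(5.684 × 19) = 0.06155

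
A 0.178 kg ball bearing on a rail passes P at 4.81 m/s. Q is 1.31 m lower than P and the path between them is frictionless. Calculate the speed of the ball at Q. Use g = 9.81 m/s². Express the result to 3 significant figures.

v = 6.99 m/s

Equating total energy at the two states: ½mv₀² + mgh = ½mv²
The mass cancels from both sides.
v² = v₀² + 2gh = (4.81)² + 2(9.81)(1.31) = 48.838
v = √48.838 = 6.988 m/s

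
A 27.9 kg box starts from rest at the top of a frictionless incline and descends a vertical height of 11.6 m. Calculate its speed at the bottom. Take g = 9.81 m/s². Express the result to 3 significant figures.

Mechanical energy is conserved (no friction): mgh = ½mv²
v = √(2gh) = √(2 × 9.81 × 11.6) = √227.59 = 15.09 m/s

v = 15.1 m/s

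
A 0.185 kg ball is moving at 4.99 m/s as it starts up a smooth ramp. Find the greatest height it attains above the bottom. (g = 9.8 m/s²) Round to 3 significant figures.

Setting KE at the bottom equal to PE gained: ½mv² = mgh
h = v²/(2g) = 4.99²/(2 × 9.8) = 1.270 m

h = 1.27 m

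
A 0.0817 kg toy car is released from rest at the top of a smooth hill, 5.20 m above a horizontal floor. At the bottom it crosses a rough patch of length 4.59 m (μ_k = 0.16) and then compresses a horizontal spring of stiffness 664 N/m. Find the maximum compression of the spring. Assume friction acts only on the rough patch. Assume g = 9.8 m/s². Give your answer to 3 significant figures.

Initial energy: E₁ = mgh = (0.0817)(9.8)(5.20) = 4.1634 J
Friction removes W_f = μ_k mg d = (0.16)(0.0817)(9.8)(4.59) = 0.5880 J
Energy reaching the spring: E = 4.1634 − 0.5880 = 3.5754 J
At max compression ½kx² = E ⇒ x = √(2E/k) = √(2 × 3.5754/664) = 0.1038 m

x = 0.104 m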